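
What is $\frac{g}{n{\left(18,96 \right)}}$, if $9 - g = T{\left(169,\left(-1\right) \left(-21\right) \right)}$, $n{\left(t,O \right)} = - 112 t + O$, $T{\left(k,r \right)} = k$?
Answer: $\frac{1}{12} \approx 0.083333$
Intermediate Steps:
$n{\left(t,O \right)} = O - 112 t$
$g = -160$ ($g = 9 - 169 = -160$)
$\frac{g}{n{\left(18,96 \right)}} = - \frac{160}{96 - 2016} = - \frac{160}{-1920} = \left(-160\right) \left(- \frac{1}{1920}\right) = \frac{1}{12}$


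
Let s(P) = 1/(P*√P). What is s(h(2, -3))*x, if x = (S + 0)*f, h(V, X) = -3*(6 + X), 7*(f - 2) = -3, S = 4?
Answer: 44*I/189 ≈ 0.2328*I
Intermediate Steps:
f = 11/7 (f = 2 + (⅐)*(-3) = 2 - 3/7 = 11/7 ≈ 1.5714)
h(V, X) = -18 - 3*X
x = 44/7 (x = (4 + 0)*(11/7) = 4*(11/7) = 44/7 ≈ 6.2857)
s(P) = P^(-3/2) (s(P) = 1/(P^(3/2)) = P^(-3/2))
s(h(2, -3))*x = (44/7)/(-18 - 3*(-3))^(3/2) = (44/7)/(-18 + 9)^(3/2) = (44/7)/(-9)^(3/2) = (I/27)*(44/7) = 44*I/189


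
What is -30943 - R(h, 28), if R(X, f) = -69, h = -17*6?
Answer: -30874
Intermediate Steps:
h = -102
-30943 - R(h, 28) = -30943 - 1*(-69) = -30943 + 69 = -30874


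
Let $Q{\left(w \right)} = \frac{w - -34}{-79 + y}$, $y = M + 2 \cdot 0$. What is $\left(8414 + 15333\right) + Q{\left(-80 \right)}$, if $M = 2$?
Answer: $\frac{1828565}{77} \approx 23748.0$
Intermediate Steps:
$y = 2$ ($y = 2 + 2 \cdot 0 = 2 + 0 = 2$)
$Q{\left(w \right)} = - \frac{34}{77} - \frac{w}{77}$ ($Q{\left(w \right)} = \frac{w - -34}{-79 + 2} = \frac{w + \left(-1 + 35\right)}{-77} = \left(w + 34\right) \left(- \frac{1}{77}\right) = \left(34 + w\right) \left(- \frac{1}{77}\right) = - \frac{34}{77} - \frac{w}{77}$)
$\left(8414 + 15333\right) + Q{\left(-80 \right)} = \left(8414 + 15333\right) - - \frac{46}{77} = 23747 + \left(- \frac{34}{77} + \frac{80}{77}\right) = 23747 + \frac{46}{77} = \frac{1828565}{77}$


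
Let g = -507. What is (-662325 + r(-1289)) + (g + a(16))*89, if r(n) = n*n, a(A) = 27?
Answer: 956476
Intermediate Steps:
r(n) = n²
(-662325 + r(-1289)) + (g + a(16))*89 = (-662325 + (-1289)²) + (-507 + 27)*89 = (-662325 + 1661521) - 480*89 = 999196 - 42720 = 956476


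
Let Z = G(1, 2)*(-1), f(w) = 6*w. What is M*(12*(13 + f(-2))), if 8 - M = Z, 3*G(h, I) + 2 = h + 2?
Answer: 100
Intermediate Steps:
G(h, I) = h/3 (G(h, I) = -⅔ + (h + 2)/3 = -⅔ + (2 + h)/3 = -⅔ + (⅔ + h/3) = h/3)
Z = -⅓ (Z = ((⅓)*1)*(-1) = (⅓)*(-1) = -⅓ ≈ -0.33333)
M = 25/3 (M = 8 - 1*(-⅓) = 8 + ⅓ = 25/3 ≈ 8.3333)
M*(12*(13 + f(-2))) = 25*(12*(13 + 6*(-2)))/3 = 25*(12*(13 - 12))/3 = 25*(12*1)/3 = (25/3)*12 = 100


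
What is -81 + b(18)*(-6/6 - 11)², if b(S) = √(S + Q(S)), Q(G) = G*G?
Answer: -81 + 432*√38 ≈ 2582.0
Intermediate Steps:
Q(G) = G²
b(S) = √(S + S²)
-81 + b(18)*(-6/6 - 11)² = -81 + √(18*(1 + 18))*(-6/6 - 11)² = -81 + √(18*19)*(-6*⅙ - 11)² = -81 + √342*(-1 - 11)² = -81 + (3*√38)*(-12)² = -81 + (3*√38)*144 = -81 + 432*√38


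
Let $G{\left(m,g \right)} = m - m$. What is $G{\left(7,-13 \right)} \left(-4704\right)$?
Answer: $0$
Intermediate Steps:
$G{\left(m,g \right)} = 0$
$G{\left(7,-13 \right)} \left(-4704\right) = 0 \left(-4704\right) = 0$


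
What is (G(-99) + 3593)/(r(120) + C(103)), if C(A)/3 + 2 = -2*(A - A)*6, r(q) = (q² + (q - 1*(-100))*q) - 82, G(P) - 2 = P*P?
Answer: 3349/10178 ≈ 0.32904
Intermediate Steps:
G(P) = 2 + P² (G(P) = 2 + P*P = 2 + P²)
r(q) = -82 + q² + q*(100 + q) (r(q) = (q² + (q + 100)*q) - 82 = (q² + (100 + q)*q) - 82 = (q² + q*(100 + q)) - 82 = -82 + q² + q*(100 + q))
C(A) = -6 (C(A) = -6 + 3*(-2*(A - A)*6) = -6 + 3*(-2*0*6) = -6 + 3*(0*6) = -6 + 3*0 = -6 + 0 = -6)
(G(-99) + 3593)/(r(120) + C(103)) = ((2 + (-99)²) + 3593)/((-82 + 2*120² + 100*120) - 6) = ((2 + 9801) + 3593)/((-82 + 2*14400 + 12000) - 6) = (9803 + 3593)/((-82 + 28800 + 12000) - 6) = 13396/(40718 - 6) = 13396/40712 = 13396*(1/40712) = 3349/10178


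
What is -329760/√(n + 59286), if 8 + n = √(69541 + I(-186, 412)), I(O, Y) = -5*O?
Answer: -329760/√(59278 + √70471) ≈ -1351.4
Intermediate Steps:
n = -8 + √70471 (n = -8 + √(69541 - 5*(-186)) = -8 + √(69541 + 930) = -8 + √70471 ≈ 257.46)
-329760/√(n + 59286) = -329760/√((-8 + √70471) + 59286) = -329760/√(59278 + √70471)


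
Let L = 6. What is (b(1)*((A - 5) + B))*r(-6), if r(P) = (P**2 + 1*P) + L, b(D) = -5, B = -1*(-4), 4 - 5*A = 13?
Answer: 504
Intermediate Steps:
A = -9/5 (A = 4/5 - 1/5*13 = 4/5 - 13/5 = -9/5 ≈ -1.8000)
B = 4
r(P) = 6 + P + P**2 (r(P) = (P**2 + 1*P) + 6 = (P**2 + P) + 6 = (P + P**2) + 6 = 6 + P + P**2)
(b(1)*((A - 5) + B))*r(-6) = (-5*((-9/5 - 5) + 4))*(6 - 6 + (-6)**2) = (-5*(-34/5 + 4))*(6 - 6 + 36) = -5*(-14/5)*36 = 14*36 = 504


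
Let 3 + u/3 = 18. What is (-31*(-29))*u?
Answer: 40455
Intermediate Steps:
u = 45 (u = -9 + 3*18 = -9 + 54 = 45)
(-31*(-29))*u = -31*(-29)*45 = 899*45 = 40455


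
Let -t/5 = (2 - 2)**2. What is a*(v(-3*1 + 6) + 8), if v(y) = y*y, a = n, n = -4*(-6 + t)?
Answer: 408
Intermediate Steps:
t = 0 (t = -5*(2 - 2)**2 = -5*0**2 = -5*0 = 0)
n = 24 (n = -4*(-6 + 0) = -4*(-6) = 24)
a = 24
v(y) = y**2
a*(v(-3*1 + 6) + 8) = 24*((-3*1 + 6)**2 + 8) = 24*((-3 + 6)**2 + 8) = 24*(3**2 + 8) = 24*(9 + 8) = 24*17 = 408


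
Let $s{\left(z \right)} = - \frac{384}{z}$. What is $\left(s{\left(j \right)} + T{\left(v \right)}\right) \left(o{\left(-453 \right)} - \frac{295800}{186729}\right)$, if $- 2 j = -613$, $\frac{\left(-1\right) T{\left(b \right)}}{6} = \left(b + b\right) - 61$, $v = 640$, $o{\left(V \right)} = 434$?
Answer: $- \frac{120692969923500}{38154959} \approx -3.1632 \cdot 10^{6}$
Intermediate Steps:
$T{\left(b \right)} = 366 - 12 b$ ($T{\left(b \right)} = - 6 \left(\left(b + b\right) - 61\right) = - 6 \left(2 b - 61\right) = - 6 \left(-61 + 2 b\right) = 366 - 12 b$)
$j = \frac{613}{2}$ ($j = \left(- \frac{1}{2}\right) \left(-613\right) = \frac{613}{2} \approx 306.5$)
$\left(s{\left(j \right)} + T{\left(v \right)}\right) \left(o{\left(-453 \right)} - \frac{295800}{186729}\right) = \left(- \frac{384}{\frac{613}{2}} + \left(366 - 7680\right)\right) \left(434 - \frac{295800}{186729}\right) = \left(\left(-384\right) \frac{2}{613} + \left(366 - 7680\right)\right) \left(434 - \frac{98600}{62243}\right) = \left(- \frac{768}{613} - 7314\right) \left(434 - \frac{98600}{62243}\right) = \left(- \frac{4484250}{613}\right) \frac{26914862}{62243} = - \frac{120692969923500}{38154959}$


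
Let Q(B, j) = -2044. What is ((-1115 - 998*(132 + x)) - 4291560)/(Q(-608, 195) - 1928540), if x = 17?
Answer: 1480459/643528 ≈ 2.3005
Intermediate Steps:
((-1115 - 998*(132 + x)) - 4291560)/(Q(-608, 195) - 1928540) = ((-1115 - 998*(132 + 17)) - 4291560)/(-2044 - 1928540) = ((-1115 - 998*149) - 4291560)/(-1930584) = ((-1115 - 148702) - 4291560)*(-1/1930584) = (-149817 - 4291560)*(-1/1930584) = -4441377*(-1/1930584) = 1480459/643528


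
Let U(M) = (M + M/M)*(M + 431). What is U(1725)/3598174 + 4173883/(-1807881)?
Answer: -4145384635553/3252535204647 ≈ -1.2745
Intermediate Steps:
U(M) = (1 + M)*(431 + M) (U(M) = (M + 1)*(431 + M) = (1 + M)*(431 + M))
U(1725)/3598174 + 4173883/(-1807881) = (431 + 1725² + 432*1725)/3598174 + 4173883/(-1807881) = (431 + 2975625 + 745200)*(1/3598174) + 4173883*(-1/1807881) = 3721256*(1/3598174) - 4173883/1807881 = 1860628/1799087 - 4173883/1807881 = -4145384635553/3252535204647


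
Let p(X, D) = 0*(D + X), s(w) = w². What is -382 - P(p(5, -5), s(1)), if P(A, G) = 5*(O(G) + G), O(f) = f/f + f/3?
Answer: -1181/3 ≈ -393.67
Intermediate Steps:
p(X, D) = 0
O(f) = 1 + f/3 (O(f) = 1 + f*(⅓) = 1 + f/3)
P(A, G) = 5 + 20*G/3 (P(A, G) = 5*((1 + G/3) + G) = 5*(1 + 4*G/3) = 5 + 20*G/3)
-382 - P(p(5, -5), s(1)) = -382 - (5 + (20/3)*1²) = -382 - (5 + (20/3)*1) = -382 - (5 + 20/3) = -382 - 1*35/3 = -382 - 35/3 = -1181/3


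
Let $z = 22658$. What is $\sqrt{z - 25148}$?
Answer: $i \sqrt{2490} \approx 49.9 i$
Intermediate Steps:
$\sqrt{z - 25148} = \sqrt{22658 - 25148} = \sqrt{-2490} = i \sqrt{2490}$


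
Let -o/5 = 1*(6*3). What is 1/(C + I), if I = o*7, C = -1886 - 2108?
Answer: -1/4624 ≈ -0.00021626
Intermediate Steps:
o = -90 (o = -5*6*3 = -5*18 = -90)
C = -3994
I = -630 (I = -90*7 = -630)
1/(C + I) = 1/(-3994 - 630) = 1/(-4624) = -1/4624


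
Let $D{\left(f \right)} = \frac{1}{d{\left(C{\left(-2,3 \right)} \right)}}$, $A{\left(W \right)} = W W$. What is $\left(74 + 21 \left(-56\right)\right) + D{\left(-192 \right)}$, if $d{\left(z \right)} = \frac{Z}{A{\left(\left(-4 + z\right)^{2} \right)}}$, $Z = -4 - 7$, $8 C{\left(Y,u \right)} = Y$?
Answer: $- \frac{3186753}{2816} \approx -1131.7$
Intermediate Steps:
$C{\left(Y,u \right)} = \frac{Y}{8}$
$A{\left(W \right)} = W^{2}$
$Z = -11$ ($Z = -4 - 7 = -11$)
$d{\left(z \right)} = - \frac{11}{\left(-4 + z\right)^{4}}$ ($d{\left(z \right)} = - \frac{11}{\left(\left(-4 + z\right)^{2}\right)^{2}} = - \frac{11}{\left(-4 + z\right)^{4}}$)
$D{\left(f \right)} = - \frac{83521}{2816}$ ($D{\left(f \right)} = \frac{1}{\left(-11\right) \frac{1}{\left(-4 + \frac{1}{8} \left(-2\right)\right)^{4}}} = \frac{1}{\left(-11\right) \frac{1}{\left(-4 - \frac{1}{4}\right)^{4}}} = \frac{1}{\left(-11\right) \frac{1}{\frac{83521}{256}}} = \frac{1}{\left(-11\right) \frac{256}{83521}} = \frac{1}{- \frac{2816}{83521}} = - \frac{83521}{2816}$)
$\left(74 + 21 \left(-56\right)\right) + D{\left(-192 \right)} = \left(74 + 21 \left(-56\right)\right) - \frac{83521}{2816} = \left(74 - 1176\right) - \frac{83521}{2816} = -1102 - \frac{83521}{2816} = - \frac{3186753}{2816}$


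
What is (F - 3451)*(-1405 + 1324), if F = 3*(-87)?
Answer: 300672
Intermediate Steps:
F = -261
(F - 3451)*(-1405 + 1324) = (-261 - 3451)*(-1405 + 1324) = -3712*(-81) = 300672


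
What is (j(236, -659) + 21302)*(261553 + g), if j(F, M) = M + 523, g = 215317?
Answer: 10093430420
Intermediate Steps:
j(F, M) = 523 + M
(j(236, -659) + 21302)*(261553 + g) = ((523 - 659) + 21302)*(261553 + 215317) = (-136 + 21302)*476870 = 21166*476870 = 10093430420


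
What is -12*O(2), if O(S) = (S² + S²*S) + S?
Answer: -168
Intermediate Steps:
O(S) = S + S² + S³ (O(S) = (S² + S³) + S = S + S² + S³)
-12*O(2) = -24*(1 + 2 + 2²) = -24*(1 + 2 + 4) = -24*7 = -12*14 = -168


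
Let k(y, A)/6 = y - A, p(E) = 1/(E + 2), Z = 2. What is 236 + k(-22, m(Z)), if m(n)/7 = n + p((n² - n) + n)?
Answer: 13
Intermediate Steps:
p(E) = 1/(2 + E)
m(n) = 7*n + 7/(2 + n²) (m(n) = 7*(n + 1/(2 + ((n² - n) + n))) = 7*(n + 1/(2 + n²)) = 7*n + 7/(2 + n²))
k(y, A) = -6*A + 6*y (k(y, A) = 6*(y - A) = -6*A + 6*y)
236 + k(-22, m(Z)) = 236 + (-42*(1 + 2*(2 + 2²))/(2 + 2²) + 6*(-22)) = 236 + (-42*(1 + 2*(2 + 4))/(2 + 4) - 132) = 236 + (-42*(1 + 2*6)/6 - 132) = 236 + (-42*(1 + 12)/6 - 132) = 236 + (-42*13/6 - 132) = 236 + (-6*91/6 - 132) = 236 + (-91 - 132) = 236 - 223 = 13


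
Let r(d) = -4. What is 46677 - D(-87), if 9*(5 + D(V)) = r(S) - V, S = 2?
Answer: 420055/9 ≈ 46673.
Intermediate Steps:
D(V) = -49/9 - V/9 (D(V) = -5 + (-4 - V)/9 = -5 + (-4/9 - V/9) = -49/9 - V/9)
46677 - D(-87) = 46677 - (-49/9 - 1/9*(-87)) = 46677 - (-49/9 + 29/3) = 46677 - 1*38/9 = 46677 - 38/9 = 420055/9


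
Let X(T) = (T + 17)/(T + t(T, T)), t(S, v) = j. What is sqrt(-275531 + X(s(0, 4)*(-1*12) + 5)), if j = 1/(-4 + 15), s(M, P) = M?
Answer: I*sqrt(54003229)/14 ≈ 524.91*I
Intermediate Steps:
j = 1/11 ≈ 0.090909
t(S, v) = 1/11
X(T) = (17 + T)/(1/11 + T) (X(T) = (T + 17)/(T + 1/11) = (17 + T)/(1/11 + T))
sqrt(-275531 + X(s(0, 4)*(-1*12) + 5)) = sqrt(-275531 + 11*(17 + (0*(-1*12) + 5))/(1 + 11*(0*(-1*12) + 5))) = sqrt(-275531 + 11*(17 + (0*(-12) + 5))/(1 + 11*(0*(-12) + 5))) = sqrt(-275531 + 11*(17 + (0 + 5))/(1 + 11*(0 + 5))) = sqrt(-275531 + 11*(17 + 5)/(1 + 11*5)) = sqrt(-275531 + 11*22/(1 + 55)) = sqrt(-275531 + 11*22/56) = sqrt(-275531 + 11*(1/56)*22) = sqrt(-275531 + 121/28) = sqrt(-7714747/28) = I*sqrt(54003229)/14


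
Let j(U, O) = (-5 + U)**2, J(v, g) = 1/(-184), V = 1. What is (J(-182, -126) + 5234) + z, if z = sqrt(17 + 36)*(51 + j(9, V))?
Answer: 963055/184 + 67*sqrt(53) ≈ 5721.8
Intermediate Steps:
J(v, g) = -1/184
z = 67*sqrt(53) (z = sqrt(17 + 36)*(51 + (-5 + 9)**2) = sqrt(53)*(51 + 4**2) = sqrt(53)*(51 + 16) = sqrt(53)*67 = 67*sqrt(53) ≈ 487.77)
(J(-182, -126) + 5234) + z = (-1/184 + 5234) + 67*sqrt(53) = 963055/184 + 67*sqrt(53)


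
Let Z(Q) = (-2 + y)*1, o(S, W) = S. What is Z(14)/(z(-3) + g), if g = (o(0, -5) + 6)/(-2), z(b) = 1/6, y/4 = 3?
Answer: -60/17 ≈ -3.5294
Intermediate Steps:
y = 12 (y = 4*3 = 12)
z(b) = ⅙
g = -3 (g = (0 + 6)/(-2) = 6*(-½) = -3)
Z(Q) = 10 (Z(Q) = (-2 + 12)*1 = 10*1 = 10)
Z(14)/(z(-3) + g) = 10/(⅙ - 3) = 10/(-17/6) = -6/17*10 = -60/17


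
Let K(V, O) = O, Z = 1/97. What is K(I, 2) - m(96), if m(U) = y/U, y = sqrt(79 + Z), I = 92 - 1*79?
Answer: 2 - sqrt(46463)/2328 ≈ 1.9074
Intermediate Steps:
Z = 1/97 ≈ 0.010309
I = 13 (I = 92 - 79 = 13)
y = 4*sqrt(46463)/97 (y = sqrt(79 + 1/97) = sqrt(7664/97) = 4*sqrt(46463)/97 ≈ 8.8888)
m(U) = 4*sqrt(46463)/(97*U) (m(U) = (4*sqrt(46463)/97)/U = 4*sqrt(46463)/(97*U))
K(I, 2) - m(96) = 2 - 4*sqrt(46463)/(97*96) = 2 - sqrt(46463)/2328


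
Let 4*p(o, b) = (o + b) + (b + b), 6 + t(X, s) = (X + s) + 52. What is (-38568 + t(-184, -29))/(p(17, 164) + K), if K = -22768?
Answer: 154940/90563 ≈ 1.7109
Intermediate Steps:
t(X, s) = 46 + X + s (t(X, s) = -6 + ((X + s) + 52) = -6 + (52 + X + s) = 46 + X + s)
p(o, b) = o/4 + 3*b/4 (p(o, b) = ((o + b) + (b + b))/4 = ((b + o) + 2*b)/4 = (o + 3*b)/4 = o/4 + 3*b/4)
(-38568 + t(-184, -29))/(p(17, 164) + K) = (-38568 + (46 - 184 - 29))/(((¼)*17 + (¾)*164) - 22768) = (-38568 - 167)/((17/4 + 123) - 22768) = -38735/(509/4 - 22768) = -38735/(-90563/4) = -38735*(-4/90563) = 154940/90563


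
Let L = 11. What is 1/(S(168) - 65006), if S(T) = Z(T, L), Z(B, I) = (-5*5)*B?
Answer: -1/69206 ≈ -1.4450e-5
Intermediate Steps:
Z(B, I) = -25*B
S(T) = -25*T
1/(S(168) - 65006) = 1/(-25*168 - 65006) = 1/(-4200 - 65006) = 1/(-69206) = -1/69206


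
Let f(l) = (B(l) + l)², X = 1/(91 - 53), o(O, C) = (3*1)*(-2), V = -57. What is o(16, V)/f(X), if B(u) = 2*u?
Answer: -2888/3 ≈ -962.67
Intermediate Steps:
o(O, C) = -6 (o(O, C) = 3*(-2) = -6)
X = 1/38 ≈ 0.026316
f(l) = 9*l² (f(l) = (2*l + l)² = (3*l)² = 9*l²)
o(16, V)/f(X) = -6/(9*(1/38)²) = -6/(9*(1/1444)) = -6/9/1444 = -6*1444/9 = -2888/3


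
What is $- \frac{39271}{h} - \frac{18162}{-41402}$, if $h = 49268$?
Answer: $- \frac{365546263}{1019896868} \approx -0.35842$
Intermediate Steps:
$- \frac{39271}{h} - \frac{18162}{-41402} = - \frac{39271}{49268} - \frac{18162}{-41402} = \left(-39271\right) \frac{1}{49268} - - \frac{9081}{20701} = - \frac{39271}{49268} + \frac{9081}{20701} = - \frac{365546263}{1019896868}$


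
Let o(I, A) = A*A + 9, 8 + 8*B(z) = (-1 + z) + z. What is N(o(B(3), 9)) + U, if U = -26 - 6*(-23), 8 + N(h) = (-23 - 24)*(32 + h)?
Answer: -5630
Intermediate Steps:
B(z) = -9/8 + z/4 (B(z) = -1 + ((-1 + z) + z)/8 = -1 + (-1 + 2*z)/8 = -1 + (-1/8 + z/4) = -9/8 + z/4)
o(I, A) = 9 + A**2 (o(I, A) = A**2 + 9 = 9 + A**2)
N(h) = -1512 - 47*h (N(h) = -8 + (-23 - 24)*(32 + h) = -8 - 47*(32 + h) = -8 + (-1504 - 47*h) = -1512 - 47*h)
U = 112 (U = -26 + 138 = 112)
N(o(B(3), 9)) + U = (-1512 - 47*(9 + 9**2)) + 112 = (-1512 - 47*(9 + 81)) + 112 = (-1512 - 47*90) + 112 = (-1512 - 4230) + 112 = -5742 + 112 = -5630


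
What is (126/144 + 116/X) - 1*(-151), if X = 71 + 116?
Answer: 228133/1496 ≈ 152.50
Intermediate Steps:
X = 187
(126/144 + 116/X) - 1*(-151) = (126/144 + 116/187) - 1*(-151) = (126*(1/144) + 116*(1/187)) + 151 = (7/8 + 116/187) + 151 = 2237/1496 + 151 = 228133/1496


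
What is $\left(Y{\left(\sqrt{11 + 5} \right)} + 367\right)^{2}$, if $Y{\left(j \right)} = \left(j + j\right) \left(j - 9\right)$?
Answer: $106929$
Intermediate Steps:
$Y{\left(j \right)} = 2 j \left(-9 + j\right)$
$\left(Y{\left(\sqrt{11 + 5} \right)} + 367\right)^{2} = \left(2 \sqrt{11 + 5} \left(-9 + \sqrt{11 + 5}\right) + 367\right)^{2} = \left(2 \sqrt{16} \left(-9 + \sqrt{16}\right) + 367\right)^{2} = \left(2 \cdot 4 \left(-9 + 4\right) + 367\right)^{2} = \left(2 \cdot 4 \left(-5\right) + 367\right)^{2} = \left(-40 + 367\right)^{2} = 327^{2} = 106929$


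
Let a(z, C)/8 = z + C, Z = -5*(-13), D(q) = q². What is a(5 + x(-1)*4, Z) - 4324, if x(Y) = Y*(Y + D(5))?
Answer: -4532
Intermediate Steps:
x(Y) = Y*(25 + Y) (x(Y) = Y*(Y + 5²) = Y*(Y + 25) = Y*(25 + Y))
Z = 65
a(z, C) = 8*C + 8*z (a(z, C) = 8*(z + C) = 8*(C + z) = 8*C + 8*z)
a(5 + x(-1)*4, Z) - 4324 = (8*65 + 8*(5 - (25 - 1)*4)) - 4324 = (520 + 8*(5 - 1*24*4)) - 4324 = (520 + 8*(5 - 24*4)) - 4324 = (520 + 8*(5 - 96)) - 4324 = (520 + 8*(-91)) - 4324 = (520 - 728) - 4324 = -208 - 4324 = -4532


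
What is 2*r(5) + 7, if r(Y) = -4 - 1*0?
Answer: -1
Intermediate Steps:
r(Y) = -4 (r(Y) = -4 + 0 = -4)
2*r(5) + 7 = 2*(-4) + 7 = -8 + 7 = -1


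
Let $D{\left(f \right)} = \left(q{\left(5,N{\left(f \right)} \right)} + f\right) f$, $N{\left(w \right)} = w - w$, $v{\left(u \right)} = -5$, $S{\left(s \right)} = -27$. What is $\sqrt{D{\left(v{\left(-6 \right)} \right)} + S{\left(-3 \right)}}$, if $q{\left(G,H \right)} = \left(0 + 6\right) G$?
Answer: $2 i \sqrt{38} \approx 12.329 i$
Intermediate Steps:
$N{\left(w \right)} = 0$
$q{\left(G,H \right)} = 6 G$
$D{\left(f \right)} = f \left(30 + f\right)$ ($D{\left(f \right)} = \left(6 \cdot 5 + f\right) f = \left(30 + f\right) f = f \left(30 + f\right)$)
$\sqrt{D{\left(v{\left(-6 \right)} \right)} + S{\left(-3 \right)}} = \sqrt{- 5 \left(30 - 5\right) - 27} = \sqrt{\left(-5\right) 25 - 27} = \sqrt{-125 - 27} = \sqrt{-152} = 2 i \sqrt{38}$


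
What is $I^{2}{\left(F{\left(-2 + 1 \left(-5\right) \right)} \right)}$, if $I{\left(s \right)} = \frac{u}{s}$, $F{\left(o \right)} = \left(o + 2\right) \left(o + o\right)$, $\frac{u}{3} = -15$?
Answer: $\frac{81}{196} \approx 0.41327$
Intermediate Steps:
$u = -45$ ($u = 3 \left(-15\right) = -45$)
$F{\left(o \right)} = 2 o \left(2 + o\right)$ ($F{\left(o \right)} = \left(2 + o\right) 2 o = 2 o \left(2 + o\right)$)
$I{\left(s \right)} = - \frac{45}{s}$
$I^{2}{\left(F{\left(-2 + 1 \left(-5\right) \right)} \right)} = \left(- \frac{45}{2 \left(-2 + 1 \left(-5\right)\right) \left(2 + \left(-2 + 1 \left(-5\right)\right)\right)}\right)^{2} = \left(- \frac{45}{2 \left(-2 - 5\right) \left(2 - 7\right)}\right)^{2} = \left(- \frac{45}{2 \left(-7\right) \left(2 - 7\right)}\right)^{2} = \left(- \frac{45}{2 \left(-7\right) \left(-5\right)}\right)^{2} = \left(- \frac{45}{70}\right)^{2} = \left(\left(-45\right) \frac{1}{70}\right)^{2} = \left(- \frac{9}{14}\right)^{2} = \frac{81}{196}$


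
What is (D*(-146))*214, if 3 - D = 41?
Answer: 1187272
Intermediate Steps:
D = -38 (D = 3 - 1*41 = 3 - 41 = -38)
(D*(-146))*214 = -38*(-146)*214 = 5548*214 = 1187272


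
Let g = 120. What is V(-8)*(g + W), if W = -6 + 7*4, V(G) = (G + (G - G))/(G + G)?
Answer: 71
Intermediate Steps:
V(G) = ½ (V(G) = (G + 0)/((2*G)) = G*(1/(2*G)) = ½)
W = 22 (W = -6 + 28 = 22)
V(-8)*(g + W) = (120 + 22)/2 = (½)*142 = 71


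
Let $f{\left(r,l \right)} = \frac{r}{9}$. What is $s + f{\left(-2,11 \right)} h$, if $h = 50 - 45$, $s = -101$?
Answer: $- \frac{919}{9} \approx -102.11$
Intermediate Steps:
$h = 5$
$f{\left(r,l \right)} = \frac{r}{9}$ ($f{\left(r,l \right)} = r \frac{1}{9} = \frac{r}{9}$)
$s + f{\left(-2,11 \right)} h = -101 + \frac{1}{9} \left(-2\right) 5 = -101 - \frac{10}{9} = - \frac{919}{9}$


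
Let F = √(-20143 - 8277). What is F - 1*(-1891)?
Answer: 1891 + 14*I*√145 ≈ 1891.0 + 168.58*I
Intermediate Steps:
F = 14*I*√145 (F = √(-28420) = 14*I*√145 ≈ 168.58*I)
F - 1*(-1891) = 14*I*√145 - 1*(-1891) = 14*I*√145 + 1891 = 1891 + 14*I*√145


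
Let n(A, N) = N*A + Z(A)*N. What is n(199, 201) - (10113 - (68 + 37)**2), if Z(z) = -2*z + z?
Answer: 912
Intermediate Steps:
Z(z) = -z
n(A, N) = 0 (n(A, N) = N*A + (-A)*N = A*N - A*N = 0)
n(199, 201) - (10113 - (68 + 37)**2) = 0 - (10113 - (68 + 37)**2) = 0 - (10113 - 1*105**2) = 0 - (10113 - 1*11025) = 0 - (10113 - 11025) = 0 - 1*(-912) = 0 + 912 = 912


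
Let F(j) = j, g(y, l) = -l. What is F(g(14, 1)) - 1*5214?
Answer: -5215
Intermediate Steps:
F(g(14, 1)) - 1*5214 = -1*1 - 1*5214 = -1 - 5214 = -5215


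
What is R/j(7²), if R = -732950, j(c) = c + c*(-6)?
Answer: 146590/49 ≈ 2991.6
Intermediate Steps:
j(c) = -5*c (j(c) = c - 6*c = -5*c)
R/j(7²) = -732950/((-5*7²)) = -732950/((-5*49)) = -732950/(-245) = -732950*(-1/245) = 146590/49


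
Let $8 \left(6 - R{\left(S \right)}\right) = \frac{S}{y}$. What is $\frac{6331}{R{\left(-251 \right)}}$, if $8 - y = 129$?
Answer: $\frac{6128408}{5557} \approx 1102.8$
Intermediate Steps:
$y = -121$ ($y = 8 - 129 = -121$)
$R{\left(S \right)} = 6 + \frac{S}{968}$ ($R{\left(S \right)} = 6 - \frac{S \frac{1}{-121}}{8} = 6 - \frac{S \left(- \frac{1}{121}\right)}{8} = 6 - \frac{\left(- \frac{1}{121}\right) S}{8} = 6 + \frac{S}{968}$)
$\frac{6331}{R{\left(-251 \right)}} = \frac{6331}{6 + \frac{1}{968} \left(-251\right)} = \frac{6331}{6 - \frac{251}{968}} = \frac{6331}{\frac{5557}{968}} = 6331 \cdot \frac{968}{5557} = \frac{6128408}{5557}$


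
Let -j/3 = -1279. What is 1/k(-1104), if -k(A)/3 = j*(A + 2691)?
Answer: -1/18267957 ≈ -5.4741e-8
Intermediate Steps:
j = 3837 (j = -3*(-1279) = 3837)
k(A) = -30976101 - 11511*A (k(A) = -11511*(A + 2691) = -11511*(2691 + A) = -3*(10325367 + 3837*A) = -30976101 - 11511*A)
1/k(-1104) = 1/(-30976101 - 11511*(-1104)) = 1/(-30976101 + 12708144) = 1/(-18267957) = -1/18267957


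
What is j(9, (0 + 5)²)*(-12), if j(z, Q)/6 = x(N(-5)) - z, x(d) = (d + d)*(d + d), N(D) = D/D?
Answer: 360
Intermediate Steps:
N(D) = 1
x(d) = 4*d² (x(d) = (2*d)*(2*d) = 4*d²)
j(z, Q) = 24 - 6*z (j(z, Q) = 6*(4*1² - z) = 6*(4*1 - z) = 6*(4 - z) = 24 - 6*z)
j(9, (0 + 5)²)*(-12) = (24 - 6*9)*(-12) = (24 - 54)*(-12) = -30*(-12) = 360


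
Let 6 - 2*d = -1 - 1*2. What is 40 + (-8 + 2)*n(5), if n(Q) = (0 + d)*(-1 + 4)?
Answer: -41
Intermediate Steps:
d = 9/2 (d = 3 - (-1 - 1*2)/2 = 3 - (-1 - 2)/2 = 3 - ½*(-3) = 3 + 3/2 = 9/2 ≈ 4.5000)
n(Q) = 27/2 (n(Q) = (0 + 9/2)*(-1 + 4) = (9/2)*3 = 27/2)
40 + (-8 + 2)*n(5) = 40 + (-8 + 2)*(27/2) = 40 - 6*27/2 = 40 - 81 = -41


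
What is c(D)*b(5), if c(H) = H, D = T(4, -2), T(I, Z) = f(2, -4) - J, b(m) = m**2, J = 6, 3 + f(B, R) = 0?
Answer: -225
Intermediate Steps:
f(B, R) = -3 (f(B, R) = -3 + 0 = -3)
T(I, Z) = -9 (T(I, Z) = -3 - 1*6 = -3 - 6 = -9)
D = -9
c(D)*b(5) = -9*5**2 = -9*25 = -225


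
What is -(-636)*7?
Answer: 4452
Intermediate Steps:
-(-636)*7 = -636*(-7) = 4452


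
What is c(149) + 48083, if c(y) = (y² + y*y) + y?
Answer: 92634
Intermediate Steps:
c(y) = y + 2*y² (c(y) = (y² + y²) + y = 2*y² + y = y + 2*y²)
c(149) + 48083 = 149*(1 + 2*149) + 48083 = 149*(1 + 298) + 48083 = 149*299 + 48083 = 44551 + 48083 = 92634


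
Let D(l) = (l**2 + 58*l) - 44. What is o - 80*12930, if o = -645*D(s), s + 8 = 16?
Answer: -1346580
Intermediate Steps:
s = 8 (s = -8 + 16 = 8)
D(l) = -44 + l**2 + 58*l
o = -312180 (o = -645*(-44 + 8**2 + 58*8) = -645*(-44 + 64 + 464) = -645*484 = -312180)
o - 80*12930 = -312180 - 80*12930 = -312180 - 1*1034400 = -312180 - 1034400 = -1346580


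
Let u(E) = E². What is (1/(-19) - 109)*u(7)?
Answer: -101528/19 ≈ -5343.6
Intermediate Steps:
(1/(-19) - 109)*u(7) = (1/(-19) - 109)*7² = (-1/19 - 109)*49 = -2072/19*49 = -101528/19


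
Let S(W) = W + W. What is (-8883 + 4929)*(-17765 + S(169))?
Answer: 68906358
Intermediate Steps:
S(W) = 2*W
(-8883 + 4929)*(-17765 + S(169)) = (-8883 + 4929)*(-17765 + 2*169) = -3954*(-17765 + 338) = -3954*(-17427) = 68906358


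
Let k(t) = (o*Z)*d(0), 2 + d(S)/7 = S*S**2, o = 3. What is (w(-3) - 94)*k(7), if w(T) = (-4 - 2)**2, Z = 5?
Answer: 12180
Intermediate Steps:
d(S) = -14 + 7*S**3 (d(S) = -14 + 7*(S*S**2) = -14 + 7*S**3)
w(T) = 36 (w(T) = (-6)**2 = 36)
k(t) = -210 (k(t) = (3*5)*(-14 + 7*0**3) = 15*(-14 + 7*0) = 15*(-14 + 0) = 15*(-14) = -210)
(w(-3) - 94)*k(7) = (36 - 94)*(-210) = -58*(-210) = 12180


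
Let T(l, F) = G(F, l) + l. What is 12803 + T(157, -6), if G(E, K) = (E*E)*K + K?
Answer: 18769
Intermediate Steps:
G(E, K) = K + K*E**2 (G(E, K) = E**2*K + K = K*E**2 + K = K + K*E**2)
T(l, F) = l + l*(1 + F**2) (T(l, F) = l*(1 + F**2) + l = l + l*(1 + F**2))
12803 + T(157, -6) = 12803 + 157*(2 + (-6)**2) = 12803 + 157*(2 + 36) = 12803 + 157*38 = 12803 + 5966 = 18769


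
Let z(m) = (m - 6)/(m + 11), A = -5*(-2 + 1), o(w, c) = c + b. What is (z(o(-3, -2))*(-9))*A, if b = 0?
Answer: 40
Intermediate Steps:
o(w, c) = c (o(w, c) = c + 0 = c)
A = 5 (A = -5*(-1) = 5)
z(m) = (-6 + m)/(11 + m)
(z(o(-3, -2))*(-9))*A = (((-6 - 2)/(11 - 2))*(-9))*5 = ((-8/9)*(-9))*5 = (((⅑)*(-8))*(-9))*5 = -8/9*(-9)*5 = 8*5 = 40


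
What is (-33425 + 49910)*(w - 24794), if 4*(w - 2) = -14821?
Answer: -1879108665/4 ≈ -4.6978e+8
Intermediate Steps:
w = -14813/4 (w = 2 + (¼)*(-14821) = 2 - 14821/4 = -14813/4 ≈ -3703.3)
(-33425 + 49910)*(w - 24794) = (-33425 + 49910)*(-14813/4 - 24794) = 16485*(-113989/4) = -1879108665/4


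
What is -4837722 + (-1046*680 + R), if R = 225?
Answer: -5548777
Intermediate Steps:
-4837722 + (-1046*680 + R) = -4837722 + (-1046*680 + 225) = -4837722 + (-711280 + 225) = -4837722 - 711055 = -5548777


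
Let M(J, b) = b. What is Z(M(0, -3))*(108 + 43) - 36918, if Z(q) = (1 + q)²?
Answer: -36314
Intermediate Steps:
Z(M(0, -3))*(108 + 43) - 36918 = (1 - 3)²*(108 + 43) - 36918 = (-2)²*151 - 36918 = 4*151 - 36918 = 604 - 36918 = -36314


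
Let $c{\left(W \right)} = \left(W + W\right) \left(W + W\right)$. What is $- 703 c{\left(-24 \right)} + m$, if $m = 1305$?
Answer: $-1618407$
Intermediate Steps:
$c{\left(W \right)} = 4 W^{2}$ ($c{\left(W \right)} = 2 W 2 W = 4 W^{2}$)
$- 703 c{\left(-24 \right)} + m = - 703 \cdot 4 \left(-24\right)^{2} + 1305 = - 703 \cdot 4 \cdot 576 + 1305 = \left(-703\right) 2304 + 1305 = -1619712 + 1305 = -1618407$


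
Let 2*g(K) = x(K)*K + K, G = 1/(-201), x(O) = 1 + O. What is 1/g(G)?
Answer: -80802/401 ≈ -201.50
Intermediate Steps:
G = -1/201 ≈ -0.0049751
g(K) = K/2 + K*(1 + K)/2 (g(K) = ((1 + K)*K + K)/2 = (K*(1 + K) + K)/2 = (K + K*(1 + K))/2 = K/2 + K*(1 + K)/2)
1/g(G) = 1/((½)*(-1/201)*(2 - 1/201)) = 1/((½)*(-1/201)*(401/201)) = 1/(-401/80802) = -80802/401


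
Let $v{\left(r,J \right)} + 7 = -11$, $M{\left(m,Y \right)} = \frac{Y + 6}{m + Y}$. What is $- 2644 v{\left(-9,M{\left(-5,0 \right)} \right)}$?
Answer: $47592$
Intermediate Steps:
$M{\left(m,Y \right)} = \frac{6 + Y}{Y + m}$
$v{\left(r,J \right)} = -18$ ($v{\left(r,J \right)} = -7 - 11 = -18$)
$- 2644 v{\left(-9,M{\left(-5,0 \right)} \right)} = \left(-2644\right) \left(-18\right) = 47592$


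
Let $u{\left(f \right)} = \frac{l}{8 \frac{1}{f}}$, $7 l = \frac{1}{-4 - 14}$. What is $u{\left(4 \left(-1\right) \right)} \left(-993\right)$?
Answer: $- \frac{331}{84} \approx -3.9405$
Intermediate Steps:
$l = - \frac{1}{126}$ ($l = \frac{1}{7 \left(-4 - 14\right)} = \frac{1}{7 \left(-18\right)} = \frac{1}{7} \left(- \frac{1}{18}\right) = - \frac{1}{126} \approx -0.0079365$)
$u{\left(f \right)} = - \frac{f}{1008}$ ($u{\left(f \right)} = - \frac{1}{126 \frac{8}{f}} = - \frac{\frac{1}{8} f}{126} = - \frac{f}{1008}$)
$u{\left(4 \left(-1\right) \right)} \left(-993\right) = - \frac{4 \left(-1\right)}{1008} \left(-993\right) = \left(- \frac{1}{1008}\right) \left(-4\right) \left(-993\right) = \frac{1}{252} \left(-993\right) = - \frac{331}{84}$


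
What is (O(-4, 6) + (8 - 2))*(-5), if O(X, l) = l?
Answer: -60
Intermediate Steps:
(O(-4, 6) + (8 - 2))*(-5) = (6 + (8 - 2))*(-5) = (6 + 6)*(-5) = 12*(-5) = -60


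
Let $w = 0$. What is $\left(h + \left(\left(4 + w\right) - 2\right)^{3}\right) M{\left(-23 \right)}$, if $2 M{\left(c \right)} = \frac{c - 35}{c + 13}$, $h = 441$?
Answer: $\frac{13021}{10} \approx 1302.1$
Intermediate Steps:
$M{\left(c \right)} = \frac{-35 + c}{2 \left(13 + c\right)}$ ($M{\left(c \right)} = \frac{\left(c - 35\right) \frac{1}{c + 13}}{2} = \frac{\left(-35 + c\right) \frac{1}{13 + c}}{2} = \frac{\frac{1}{13 + c} \left(-35 + c\right)}{2} = \frac{-35 + c}{2 \left(13 + c\right)}$)
$\left(h + \left(\left(4 + w\right) - 2\right)^{3}\right) M{\left(-23 \right)} = \left(441 + \left(\left(4 + 0\right) - 2\right)^{3}\right) \frac{-35 - 23}{2 \left(13 - 23\right)} = \left(441 + \left(4 - 2\right)^{3}\right) \frac{1}{2} \frac{1}{-10} \left(-58\right) = \left(441 + 2^{3}\right) \frac{1}{2} \left(- \frac{1}{10}\right) \left(-58\right) = \left(441 + 8\right) \frac{29}{10} = 449 \cdot \frac{29}{10} = \frac{13021}{10}$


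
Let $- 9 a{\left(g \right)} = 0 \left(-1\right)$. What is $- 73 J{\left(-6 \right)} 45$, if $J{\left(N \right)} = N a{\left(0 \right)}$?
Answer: $0$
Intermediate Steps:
$a{\left(g \right)} = 0$ ($a{\left(g \right)} = - \frac{0 \left(-1\right)}{9} = \left(- \frac{1}{9}\right) 0 = 0$)
$J{\left(N \right)} = 0$ ($J{\left(N \right)} = N 0 = 0$)
$- 73 J{\left(-6 \right)} 45 = \left(-73\right) 0 \cdot 45 = 0 \cdot 45 = 0$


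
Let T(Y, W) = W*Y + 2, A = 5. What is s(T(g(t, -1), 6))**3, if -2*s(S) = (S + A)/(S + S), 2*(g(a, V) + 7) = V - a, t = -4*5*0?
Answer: -6859/636056 ≈ -0.010784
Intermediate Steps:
t = 0 (t = -20*0 = 0)
g(a, V) = -7 + V/2 - a/2 (g(a, V) = -7 + (V - a)/2 = -7 + (V/2 - a/2) = -7 + V/2 - a/2)
T(Y, W) = 2 + W*Y
s(S) = -(5 + S)/(4*S) (s(S) = -(S + 5)/(2*(S + S)) = -(5 + S)/(2*(2*S)) = -(5 + S)*1/(2*S)/2 = -(5 + S)/(4*S))
s(T(g(t, -1), 6))**3 = ((-5 - (2 + 6*(-7 + (1/2)*(-1) - 1/2*0)))/(4*(2 + 6*(-7 + (1/2)*(-1) - 1/2*0))))**3 = ((-5 - (2 + 6*(-7 - 1/2 + 0)))/(4*(2 + 6*(-7 - 1/2 + 0))))**3 = ((-5 - (2 + 6*(-15/2)))/(4*(2 + 6*(-15/2))))**3 = ((-5 - (2 - 45))/(4*(2 - 45)))**3 = ((1/4)*(-5 - 1*(-43))/(-43))**3 = ((1/4)*(-1/43)*(-5 + 43))**3 = ((1/4)*(-1/43)*38)**3 = (-19/86)**3 = -6859/636056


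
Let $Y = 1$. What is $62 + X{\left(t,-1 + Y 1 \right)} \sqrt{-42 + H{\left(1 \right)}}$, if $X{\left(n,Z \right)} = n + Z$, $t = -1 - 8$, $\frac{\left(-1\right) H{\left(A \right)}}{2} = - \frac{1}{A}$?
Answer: $62 - 18 i \sqrt{10} \approx 62.0 - 56.921 i$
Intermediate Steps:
$H{\left(A \right)} = \frac{2}{A}$ ($H{\left(A \right)} = - 2 \left(- \frac{1}{A}\right) = \frac{2}{A}$)
$t = -9$ ($t = -1 - 8 = -9$)
$X{\left(n,Z \right)} = Z + n$
$62 + X{\left(t,-1 + Y 1 \right)} \sqrt{-42 + H{\left(1 \right)}} = 62 + \left(\left(-1 + 1 \cdot 1\right) - 9\right) \sqrt{-42 + \frac{2}{1}} = 62 + \left(\left(-1 + 1\right) - 9\right) \sqrt{-42 + 2 \cdot 1} = 62 + \left(0 - 9\right) \sqrt{-42 + 2} = 62 - 9 \sqrt{-40} = 62 - 9 \cdot 2 i \sqrt{10} = 62 - 18 i \sqrt{10}$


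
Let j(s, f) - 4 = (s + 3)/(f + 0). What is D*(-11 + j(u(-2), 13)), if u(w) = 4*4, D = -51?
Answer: 3672/13 ≈ 282.46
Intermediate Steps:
u(w) = 16
j(s, f) = 4 + (3 + s)/f (j(s, f) = 4 + (s + 3)/(f + 0) = 4 + (3 + s)/f)
D*(-11 + j(u(-2), 13)) = -51*(-11 + (3 + 16 + 4*13)/13) = -51*(-11 + (3 + 16 + 52)/13) = -51*(-11 + (1/13)*71) = -51*(-11 + 71/13) = -51*(-72/13) = 3672/13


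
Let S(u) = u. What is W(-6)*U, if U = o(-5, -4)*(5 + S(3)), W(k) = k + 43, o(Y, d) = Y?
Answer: -1480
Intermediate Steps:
W(k) = 43 + k
U = -40 (U = -5*(5 + 3) = -5*8 = -40)
W(-6)*U = (43 - 6)*(-40) = 37*(-40) = -1480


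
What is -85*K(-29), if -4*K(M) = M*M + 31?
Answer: 18530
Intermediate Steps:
K(M) = -31/4 - M²/4 (K(M) = -(M*M + 31)/4 = -(M² + 31)/4 = -(31 + M²)/4 = -31/4 - M²/4)
-85*K(-29) = -85*(-31/4 - ¼*(-29)²) = -85*(-31/4 - ¼*841) = -85*(-31/4 - 841/4) = -85*(-218) = 18530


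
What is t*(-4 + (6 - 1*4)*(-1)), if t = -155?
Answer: 930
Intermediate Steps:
t*(-4 + (6 - 1*4)*(-1)) = -155*(-4 + (6 - 1*4)*(-1)) = -155*(-4 + (6 - 4)*(-1)) = -155*(-4 + 2*(-1)) = -155*(-4 - 2) = -155*(-6) = 930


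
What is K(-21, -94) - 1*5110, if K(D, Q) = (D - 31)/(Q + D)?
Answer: -587598/115 ≈ -5109.5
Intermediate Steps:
K(D, Q) = (-31 + D)/(D + Q)
K(-21, -94) - 1*5110 = (-31 - 21)/(-21 - 94) - 1*5110 = -52/(-115) - 5110 = -1/115*(-52) - 5110 = 52/115 - 5110 = -587598/115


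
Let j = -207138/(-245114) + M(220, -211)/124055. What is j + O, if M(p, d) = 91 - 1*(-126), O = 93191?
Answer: 1416871005351449/15203808635 ≈ 93192.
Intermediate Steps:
M(p, d) = 217 (M(p, d) = 91 + 126 = 217)
j = 12874847164/15203808635 (j = -207138/(-245114) + 217/124055 = -207138*(-1/245114) + 217*(1/124055) = 103569/122557 + 217/124055 = 12874847164/15203808635 ≈ 0.84682)
j + O = 12874847164/15203808635 + 93191 = 1416871005351449/15203808635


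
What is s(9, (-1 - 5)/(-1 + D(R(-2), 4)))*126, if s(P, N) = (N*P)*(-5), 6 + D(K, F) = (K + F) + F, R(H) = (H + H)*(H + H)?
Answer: 34020/17 ≈ 2001.2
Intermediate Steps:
R(H) = 4*H² (R(H) = (2*H)*(2*H) = 4*H²)
D(K, F) = -6 + K + 2*F (D(K, F) = -6 + ((K + F) + F) = -6 + ((F + K) + F) = -6 + (K + 2*F) = -6 + K + 2*F)
s(P, N) = -5*N*P
s(9, (-1 - 5)/(-1 + D(R(-2), 4)))*126 = -5*(-1 - 5)/(-1 + (-6 + 4*(-2)² + 2*4))*9*126 = -5*(-6/(-1 + (-6 + 4*4 + 8)))*9*126 = -5*(-6/(-1 + (-6 + 16 + 8)))*9*126 = -5*(-6/(-1 + 18))*9*126 = -5*(-6/17)*9*126 = (270/17)*126 = 34020/17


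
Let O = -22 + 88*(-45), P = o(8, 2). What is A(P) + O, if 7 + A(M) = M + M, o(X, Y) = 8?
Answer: -3973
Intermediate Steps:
P = 8
A(M) = -7 + 2*M (A(M) = -7 + (M + M) = -7 + 2*M)
O = -3982 (O = -22 - 3960 = -3982)
A(P) + O = (-7 + 2*8) - 3982 = (-7 + 16) - 3982 = 9 - 3982 = -3973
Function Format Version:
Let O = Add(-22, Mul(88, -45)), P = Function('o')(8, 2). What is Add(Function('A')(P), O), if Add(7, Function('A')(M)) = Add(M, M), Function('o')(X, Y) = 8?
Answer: -3973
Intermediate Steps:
P = 8
Function('A')(M) = Add(-7, Mul(2, M)) (Function('A')(M) = Add(-7, Add(M, M)) = Add(-7, Mul(2, M)))
O = -3982 (O = Add(-22, -3960) = -3982)
Add(Function('A')(P), O) = Add(Add(-7, Mul(2, 8)), -3982) = Add(Add(-7, 16), -3982) = Add(9, -3982) = -3973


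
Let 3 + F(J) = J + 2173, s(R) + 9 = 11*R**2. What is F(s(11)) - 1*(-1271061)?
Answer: 1274553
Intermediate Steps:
s(R) = -9 + 11*R**2
F(J) = 2170 + J (F(J) = -3 + (J + 2173) = -3 + (2173 + J) = 2170 + J)
F(s(11)) - 1*(-1271061) = (2170 + (-9 + 11*11**2)) - 1*(-1271061) = (2170 + (-9 + 11*121)) + 1271061 = (2170 + (-9 + 1331)) + 1271061 = (2170 + 1322) + 1271061 = 3492 + 1271061 = 1274553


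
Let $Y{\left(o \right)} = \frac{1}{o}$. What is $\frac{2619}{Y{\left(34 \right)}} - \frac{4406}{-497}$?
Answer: $\frac{44260268}{497} \approx 89055.0$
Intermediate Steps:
$\frac{2619}{Y{\left(34 \right)}} - \frac{4406}{-497} = \frac{2619}{\frac{1}{34}} - \frac{4406}{-497} = 2619 \frac{1}{\frac{1}{34}} - - \frac{4406}{497} = 2619 \cdot 34 + \frac{4406}{497} = 89046 + \frac{4406}{497} = \frac{44260268}{497}$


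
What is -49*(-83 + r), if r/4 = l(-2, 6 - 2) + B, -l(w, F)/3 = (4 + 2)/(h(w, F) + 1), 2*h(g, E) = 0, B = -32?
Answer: 13867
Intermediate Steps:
h(g, E) = 0 (h(g, E) = (½)*0 = 0)
l(w, F) = -18 (l(w, F) = -3*(4 + 2)/(0 + 1) = -18/1 = -18)
r = -200 (r = 4*(-18 - 32) = 4*(-50) = -200)
-49*(-83 + r) = -49*(-83 - 200) = -49*(-283) = 13867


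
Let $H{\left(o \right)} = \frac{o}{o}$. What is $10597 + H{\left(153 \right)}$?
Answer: $10598$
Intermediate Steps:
$H{\left(o \right)} = 1$
$10597 + H{\left(153 \right)} = 10597 + 1 = 10598$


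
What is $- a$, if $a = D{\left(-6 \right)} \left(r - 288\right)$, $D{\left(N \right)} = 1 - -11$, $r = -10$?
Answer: $3576$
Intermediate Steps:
$D{\left(N \right)} = 12$ ($D{\left(N \right)} = 1 + 11 = 12$)
$a = -3576$ ($a = 12 \left(-10 - 288\right) = 12 \left(-298\right) = -3576$)
$- a = \left(-1\right) \left(-3576\right) = 3576$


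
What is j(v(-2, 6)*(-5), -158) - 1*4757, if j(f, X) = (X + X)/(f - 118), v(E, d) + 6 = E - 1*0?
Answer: -185365/39 ≈ -4752.9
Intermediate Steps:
v(E, d) = -6 + E (v(E, d) = -6 + (E - 1*0) = -6 + (E + 0) = -6 + E)
j(f, X) = 2*X/(-118 + f) (j(f, X) = (2*X)/(-118 + f) = 2*X/(-118 + f))
j(v(-2, 6)*(-5), -158) - 1*4757 = 2*(-158)/(-118 + (-6 - 2)*(-5)) - 1*4757 = 2*(-158)/(-118 - 8*(-5)) - 4757 = 2*(-158)/(-118 + 40) - 4757 = 2*(-158)/(-78) - 4757 = 2*(-158)*(-1/78) - 4757 = 158/39 - 4757 = -185365/39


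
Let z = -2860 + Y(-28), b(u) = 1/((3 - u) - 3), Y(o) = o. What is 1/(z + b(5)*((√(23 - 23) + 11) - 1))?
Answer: -1/2890 ≈ -0.00034602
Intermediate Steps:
b(u) = -1/u (b(u) = 1/(-u) = -1/u)
z = -2888 (z = -2860 - 28 = -2888)
1/(z + b(5)*((√(23 - 23) + 11) - 1)) = 1/(-2888 + (-1/5)*((√(23 - 23) + 11) - 1)) = 1/(-2888 + (-1*⅕)*((√0 + 11) - 1)) = 1/(-2888 - ((0 + 11) - 1)/5) = 1/(-2888 - (11 - 1)/5) = 1/(-2888 - ⅕*10) = 1/(-2888 - 2) = 1/(-2890) = -1/2890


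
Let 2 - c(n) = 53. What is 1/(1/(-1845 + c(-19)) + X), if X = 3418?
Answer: 1896/6480527 ≈ 0.00029257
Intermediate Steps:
c(n) = -51 (c(n) = 2 - 1*53 = 2 - 53 = -51)
1/(1/(-1845 + c(-19)) + X) = 1/(1/(-1845 - 51) + 3418) = 1/(1/(-1896) + 3418) = 1/(-1/1896 + 3418) = 1/(6480527/1896) = 1896/6480527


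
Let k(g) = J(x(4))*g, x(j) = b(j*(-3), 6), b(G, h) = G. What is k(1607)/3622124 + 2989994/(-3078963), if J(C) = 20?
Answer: -2682792789109/2788096444353 ≈ -0.96223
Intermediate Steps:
x(j) = -3*j (x(j) = j*(-3) = -3*j)
k(g) = 20*g
k(1607)/3622124 + 2989994/(-3078963) = (20*1607)/3622124 + 2989994/(-3078963) = 32140*(1/3622124) + 2989994*(-1/3078963) = 8035/905531 - 2989994/3078963 = -2682792789109/2788096444353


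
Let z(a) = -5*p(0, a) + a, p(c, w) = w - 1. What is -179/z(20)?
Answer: 179/75 ≈ 2.3867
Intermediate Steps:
p(c, w) = -1 + w
z(a) = 5 - 4*a (z(a) = -5*(-1 + a) + a = (5 - 5*a) + a = 5 - 4*a)
-179/z(20) = -179/(5 - 4*20) = -179/(5 - 80) = -179/(-75) = -179*(-1/75) = 179/75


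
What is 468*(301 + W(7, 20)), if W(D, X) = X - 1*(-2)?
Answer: 151164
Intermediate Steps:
W(D, X) = 2 + X (W(D, X) = X + 2 = 2 + X)
468*(301 + W(7, 20)) = 468*(301 + (2 + 20)) = 468*(301 + 22) = 468*323 = 151164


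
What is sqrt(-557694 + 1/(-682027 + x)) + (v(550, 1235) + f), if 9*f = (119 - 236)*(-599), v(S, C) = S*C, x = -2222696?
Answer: 687037 + I*sqrt(522832901683491961)/968241 ≈ 6.8704e+5 + 746.79*I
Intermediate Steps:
v(S, C) = C*S
f = 7787 (f = ((119 - 236)*(-599))/9 = (-117*(-599))/9 = (1/9)*70083 = 7787)
sqrt(-557694 + 1/(-682027 + x)) + (v(550, 1235) + f) = sqrt(-557694 + 1/(-682027 - 2222696)) + (1235*550 + 7787) = sqrt(-557694 + 1/(-2904723)) + (679250 + 7787) = sqrt(-557694 - 1/2904723) + 687037 = sqrt(-1619946588763/2904723) + 687037 = I*sqrt(522832901683491961)/968241 + 687037 = 687037 + I*sqrt(522832901683491961)/968241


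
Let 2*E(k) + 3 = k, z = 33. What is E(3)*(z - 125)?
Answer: 0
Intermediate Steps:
E(k) = -3/2 + k/2
E(3)*(z - 125) = (-3/2 + (½)*3)*(33 - 125) = (-3/2 + 3/2)*(-92) = 0*(-92) = 0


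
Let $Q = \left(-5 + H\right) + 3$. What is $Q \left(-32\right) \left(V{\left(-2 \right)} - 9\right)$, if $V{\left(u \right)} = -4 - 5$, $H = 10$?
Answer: $4608$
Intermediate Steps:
$V{\left(u \right)} = -9$
$Q = 8$ ($Q = \left(-5 + 10\right) + 3 = 5 + 3 = 8$)
$Q \left(-32\right) \left(V{\left(-2 \right)} - 9\right) = 8 \left(-32\right) \left(-9 - 9\right) = \left(-256\right) \left(-18\right) = 4608$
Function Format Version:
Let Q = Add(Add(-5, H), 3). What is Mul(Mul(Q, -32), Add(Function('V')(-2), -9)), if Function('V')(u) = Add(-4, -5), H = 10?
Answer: 4608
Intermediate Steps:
Function('V')(u) = -9
Q = 8 (Q = Add(Add(-5, 10), 3) = Add(5, 3) = 8)
Mul(Mul(Q, -32), Add(Function('V')(-2), -9)) = Mul(Mul(8, -32), Add(-9, -9)) = Mul(-256, -18) = 4608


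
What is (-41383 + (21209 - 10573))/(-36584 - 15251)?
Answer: 30747/51835 ≈ 0.59317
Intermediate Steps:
(-41383 + (21209 - 10573))/(-36584 - 15251) = (-41383 + 10636)/(-51835) = -30747*(-1/51835) = 30747/51835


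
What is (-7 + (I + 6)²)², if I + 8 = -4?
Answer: 841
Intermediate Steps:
I = -12 (I = -8 - 4 = -12)
(-7 + (I + 6)²)² = (-7 + (-12 + 6)²)² = (-7 + (-6)²)² = (-7 + 36)² = 29² = 841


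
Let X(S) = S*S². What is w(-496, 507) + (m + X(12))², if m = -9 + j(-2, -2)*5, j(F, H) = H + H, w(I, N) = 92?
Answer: 2886693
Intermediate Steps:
j(F, H) = 2*H
X(S) = S³
m = -29 (m = -9 + (2*(-2))*5 = -9 - 4*5 = -9 - 20 = -29)
w(-496, 507) + (m + X(12))² = 92 + (-29 + 12³)² = 92 + (-29 + 1728)² = 92 + 1699² = 92 + 2886601 = 2886693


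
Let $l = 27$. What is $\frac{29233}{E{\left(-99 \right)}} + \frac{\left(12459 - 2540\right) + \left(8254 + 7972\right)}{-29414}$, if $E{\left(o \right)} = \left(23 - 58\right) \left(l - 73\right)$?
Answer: $\frac{1269823}{73535} \approx 17.268$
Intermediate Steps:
$E{\left(o \right)} = 1610$ ($E{\left(o \right)} = \left(23 - 58\right) \left(27 - 73\right) = \left(-35\right) \left(-46\right) = 1610$)
$\frac{29233}{E{\left(-99 \right)}} + \frac{\left(12459 - 2540\right) + \left(8254 + 7972\right)}{-29414} = \frac{29233}{1610} + \frac{\left(12459 - 2540\right) + \left(8254 + 7972\right)}{-29414} = 29233 \cdot \frac{1}{1610} + \left(9919 + 16226\right) \left(- \frac{1}{29414}\right) = \frac{1271}{70} + 26145 \left(- \frac{1}{29414}\right) = \frac{1271}{70} - \frac{3735}{4202} = \frac{1269823}{73535}$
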